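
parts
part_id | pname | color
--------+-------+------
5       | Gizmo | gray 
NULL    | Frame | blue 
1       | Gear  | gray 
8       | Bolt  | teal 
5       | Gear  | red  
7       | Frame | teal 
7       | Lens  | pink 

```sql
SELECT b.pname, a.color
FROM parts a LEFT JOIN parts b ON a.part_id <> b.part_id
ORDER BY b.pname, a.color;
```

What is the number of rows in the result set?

LEFT JOIN keeps every row from `parts a`; unmatched rows get NULL for `parts b`'s columns.
Matching on a.part_id <> b.part_id. A NULL in a compared column never satisfies the condition.
Matched pairs: 26; unmatched a rows kept: 1.
Total: 26 matched + 1 padded = 27 rows.

27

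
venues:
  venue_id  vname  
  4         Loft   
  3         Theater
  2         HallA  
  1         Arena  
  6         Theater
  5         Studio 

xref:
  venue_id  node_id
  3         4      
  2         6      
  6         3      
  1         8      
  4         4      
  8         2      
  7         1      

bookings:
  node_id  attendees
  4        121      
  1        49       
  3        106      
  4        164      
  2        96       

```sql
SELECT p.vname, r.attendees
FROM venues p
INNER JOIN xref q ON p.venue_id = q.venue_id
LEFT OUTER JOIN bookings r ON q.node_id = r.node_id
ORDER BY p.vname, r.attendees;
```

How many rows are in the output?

Joins associate left-to-right: venues INNER JOIN xref on venue_id gives 5 intermediate row(s).
Then LEFT JOIN `bookings r` on node_id: each of those 5 rows is kept; rows whose q.node_id has no match in r get NULL for r's columns.
Result: 7 row(s).

7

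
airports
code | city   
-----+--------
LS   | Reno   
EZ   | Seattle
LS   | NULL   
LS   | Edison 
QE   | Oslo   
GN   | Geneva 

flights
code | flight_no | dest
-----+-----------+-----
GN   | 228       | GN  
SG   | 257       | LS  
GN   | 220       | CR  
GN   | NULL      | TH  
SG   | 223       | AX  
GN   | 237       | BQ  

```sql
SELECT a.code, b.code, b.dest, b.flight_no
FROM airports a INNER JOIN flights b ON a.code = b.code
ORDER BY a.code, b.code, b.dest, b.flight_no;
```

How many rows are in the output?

4

INNER JOIN keeps only pairs where the ON condition holds.
Matching on a.code = b.code.
- a[0] code=LS → no match; dropped.
- a[1] code=EZ → no match; dropped.
- a[2] code=LS → no match; dropped.
- a[3] code=LS → no match; dropped.
- a[4] code=QE → no match; dropped.
- a[5] code=GN → 4 match(es) in b → 4 row(s).
Total: 4 rows.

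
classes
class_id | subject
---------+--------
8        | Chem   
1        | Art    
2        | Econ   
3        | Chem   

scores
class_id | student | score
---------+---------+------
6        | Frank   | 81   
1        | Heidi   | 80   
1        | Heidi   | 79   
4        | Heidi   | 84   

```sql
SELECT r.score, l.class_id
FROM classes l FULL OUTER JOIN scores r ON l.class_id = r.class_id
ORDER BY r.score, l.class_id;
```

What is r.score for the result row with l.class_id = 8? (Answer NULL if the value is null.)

NULL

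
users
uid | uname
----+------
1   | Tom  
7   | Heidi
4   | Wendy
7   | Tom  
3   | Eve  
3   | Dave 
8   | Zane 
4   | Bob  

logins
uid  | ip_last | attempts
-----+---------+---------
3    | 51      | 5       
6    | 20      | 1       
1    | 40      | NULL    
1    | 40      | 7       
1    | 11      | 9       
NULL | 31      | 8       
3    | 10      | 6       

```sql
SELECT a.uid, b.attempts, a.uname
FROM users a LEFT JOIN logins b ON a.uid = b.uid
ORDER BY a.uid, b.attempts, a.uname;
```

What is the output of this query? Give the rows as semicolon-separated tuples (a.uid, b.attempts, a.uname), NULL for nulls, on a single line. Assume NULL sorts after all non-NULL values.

(1, 7, Tom); (1, 9, Tom); (1, NULL, Tom); (3, 5, Dave); (3, 5, Eve); (3, 6, Dave); (3, 6, Eve); (4, NULL, Bob); (4, NULL, Wendy); (7, NULL, Heidi); (7, NULL, Tom); (8, NULL, Zane)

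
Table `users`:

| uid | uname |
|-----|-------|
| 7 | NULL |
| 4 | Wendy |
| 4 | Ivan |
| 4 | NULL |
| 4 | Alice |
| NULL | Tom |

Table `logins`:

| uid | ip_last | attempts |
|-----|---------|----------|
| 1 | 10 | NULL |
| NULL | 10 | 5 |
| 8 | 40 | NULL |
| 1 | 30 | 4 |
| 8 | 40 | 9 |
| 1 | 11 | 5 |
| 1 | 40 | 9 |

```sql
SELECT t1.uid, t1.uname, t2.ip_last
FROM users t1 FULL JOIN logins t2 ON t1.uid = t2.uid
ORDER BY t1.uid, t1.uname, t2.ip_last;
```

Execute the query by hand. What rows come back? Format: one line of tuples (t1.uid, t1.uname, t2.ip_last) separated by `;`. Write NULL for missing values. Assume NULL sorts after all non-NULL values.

(4, Alice, NULL); (4, Ivan, NULL); (4, Wendy, NULL); (4, NULL, NULL); (7, NULL, NULL); (NULL, Tom, NULL); (NULL, NULL, 10); (NULL, NULL, 10); (NULL, NULL, 11); (NULL, NULL, 30); (NULL, NULL, 40); (NULL, NULL, 40); (NULL, NULL, 40)

FULL OUTER JOIN keeps every row from both sides; unmatched rows get NULL for the other side's columns.
Matching on t1.uid = t2.uid. A NULL in a compared column never satisfies the condition.
Matched pairs: 0; unmatched t1 rows kept: 6; unmatched t2 rows kept: 7.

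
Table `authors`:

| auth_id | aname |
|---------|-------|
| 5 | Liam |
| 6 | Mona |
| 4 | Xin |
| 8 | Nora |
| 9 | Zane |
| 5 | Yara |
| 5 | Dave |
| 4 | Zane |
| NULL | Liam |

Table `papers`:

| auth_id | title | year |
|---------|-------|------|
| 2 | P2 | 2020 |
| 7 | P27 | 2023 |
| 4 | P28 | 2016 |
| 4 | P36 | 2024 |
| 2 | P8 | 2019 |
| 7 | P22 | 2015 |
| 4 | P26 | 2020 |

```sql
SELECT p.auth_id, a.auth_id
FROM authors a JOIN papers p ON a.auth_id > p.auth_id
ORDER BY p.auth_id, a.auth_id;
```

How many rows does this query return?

INNER JOIN keeps only pairs where the ON condition holds.
Matching on a.auth_id > p.auth_id. A NULL in a compared column never satisfies the condition.
Matched pairs: 38.
Total: 38 rows.

38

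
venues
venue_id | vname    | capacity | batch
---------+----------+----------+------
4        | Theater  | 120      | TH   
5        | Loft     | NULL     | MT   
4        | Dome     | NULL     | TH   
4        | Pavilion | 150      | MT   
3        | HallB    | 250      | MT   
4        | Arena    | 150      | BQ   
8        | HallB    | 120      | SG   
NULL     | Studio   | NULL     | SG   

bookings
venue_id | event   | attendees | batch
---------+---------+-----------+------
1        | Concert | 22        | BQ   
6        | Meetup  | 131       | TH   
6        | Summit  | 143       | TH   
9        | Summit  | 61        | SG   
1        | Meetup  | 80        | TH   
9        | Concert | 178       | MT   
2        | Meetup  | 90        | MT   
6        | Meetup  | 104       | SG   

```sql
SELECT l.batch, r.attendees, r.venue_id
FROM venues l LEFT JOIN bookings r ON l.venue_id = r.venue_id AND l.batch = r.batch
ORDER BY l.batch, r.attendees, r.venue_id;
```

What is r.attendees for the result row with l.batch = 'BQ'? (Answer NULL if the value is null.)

NULL

LEFT JOIN keeps every row from `venues`; unmatched rows get NULL for `bookings`'s columns.
Matching on l.venue_id = r.venue_id AND l.batch = r.batch. A NULL in a compared column never satisfies the condition.
- l[0] venue_id=4, batch=TH → no match; kept with NULLs on the r side.
- l[1] venue_id=5, batch=MT → no match; kept with NULLs on the r side.
- l[2] venue_id=4, batch=TH → no match; kept with NULLs on the r side.
- l[3] venue_id=4, batch=MT → no match; kept with NULLs on the r side.
- l[4] venue_id=3, batch=MT → no match; kept with NULLs on the r side.
- l[5] venue_id=4, batch=BQ → no match; kept with NULLs on the r side.
- l[6] venue_id=8, batch=SG → no match; kept with NULLs on the r side.
- l[7] venue_id=NULL, batch=SG → no match; kept with NULLs on the r side.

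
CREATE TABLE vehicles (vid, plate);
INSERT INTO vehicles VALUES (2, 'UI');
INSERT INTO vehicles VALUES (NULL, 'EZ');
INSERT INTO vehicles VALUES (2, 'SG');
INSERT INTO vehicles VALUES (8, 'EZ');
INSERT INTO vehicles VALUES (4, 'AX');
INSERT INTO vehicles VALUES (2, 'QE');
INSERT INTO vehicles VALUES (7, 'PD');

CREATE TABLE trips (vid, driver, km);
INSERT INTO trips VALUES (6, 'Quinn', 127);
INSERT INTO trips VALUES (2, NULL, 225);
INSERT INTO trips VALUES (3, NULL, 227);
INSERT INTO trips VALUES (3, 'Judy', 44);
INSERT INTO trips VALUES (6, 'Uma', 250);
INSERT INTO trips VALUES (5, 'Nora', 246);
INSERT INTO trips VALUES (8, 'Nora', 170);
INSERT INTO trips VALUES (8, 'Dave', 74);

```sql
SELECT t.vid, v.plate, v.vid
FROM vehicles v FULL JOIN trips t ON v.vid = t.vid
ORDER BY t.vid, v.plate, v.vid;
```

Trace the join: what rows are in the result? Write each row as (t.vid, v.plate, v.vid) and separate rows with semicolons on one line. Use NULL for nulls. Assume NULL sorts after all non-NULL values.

(2, QE, 2); (2, SG, 2); (2, UI, 2); (3, NULL, NULL); (3, NULL, NULL); (5, NULL, NULL); (6, NULL, NULL); (6, NULL, NULL); (8, EZ, 8); (8, EZ, 8); (NULL, AX, 4); (NULL, EZ, NULL); (NULL, PD, 7)

FULL OUTER JOIN keeps every row from both sides; unmatched rows get NULL for the other side's columns.
Matching on v.vid = t.vid. A NULL in a compared column never satisfies the condition.
- v (vid=2) pairs with 1 row(s) of t.
- v (vid=NULL) has no partner → padded with NULL.
- v (vid=2) pairs with 1 row(s) of t.
- v (vid=8) pairs with 2 row(s) of t.
- v (vid=4) has no partner → padded with NULL.
- v (vid=2) pairs with 1 row(s) of t.
- v (vid=7) has no partner → padded with NULL.
- 5 row(s) from t found no v partner → padded with NULL.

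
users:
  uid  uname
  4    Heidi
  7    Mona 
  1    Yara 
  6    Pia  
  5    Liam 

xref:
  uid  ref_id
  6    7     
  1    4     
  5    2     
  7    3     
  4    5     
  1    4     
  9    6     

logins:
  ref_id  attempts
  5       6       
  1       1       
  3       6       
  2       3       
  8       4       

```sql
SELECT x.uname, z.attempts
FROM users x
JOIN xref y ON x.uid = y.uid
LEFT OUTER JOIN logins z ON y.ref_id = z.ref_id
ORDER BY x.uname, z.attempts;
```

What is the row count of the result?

6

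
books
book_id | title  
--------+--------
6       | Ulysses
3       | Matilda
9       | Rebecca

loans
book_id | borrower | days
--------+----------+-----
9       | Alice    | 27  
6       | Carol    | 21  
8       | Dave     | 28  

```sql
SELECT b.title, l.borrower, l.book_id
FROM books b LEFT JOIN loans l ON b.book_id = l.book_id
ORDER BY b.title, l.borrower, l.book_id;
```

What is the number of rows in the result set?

3

LEFT JOIN keeps every row from `books`; unmatched rows get NULL for `loans`'s columns.
Matching on b.book_id = l.book_id.
- b[0] book_id=6 → 1 match(es) in l → 1 row(s).
- b[1] book_id=3 → no match; kept with NULLs on the l side.
- b[2] book_id=9 → 1 match(es) in l → 1 row(s).
Total: 2 matched + 1 padded = 3 rows.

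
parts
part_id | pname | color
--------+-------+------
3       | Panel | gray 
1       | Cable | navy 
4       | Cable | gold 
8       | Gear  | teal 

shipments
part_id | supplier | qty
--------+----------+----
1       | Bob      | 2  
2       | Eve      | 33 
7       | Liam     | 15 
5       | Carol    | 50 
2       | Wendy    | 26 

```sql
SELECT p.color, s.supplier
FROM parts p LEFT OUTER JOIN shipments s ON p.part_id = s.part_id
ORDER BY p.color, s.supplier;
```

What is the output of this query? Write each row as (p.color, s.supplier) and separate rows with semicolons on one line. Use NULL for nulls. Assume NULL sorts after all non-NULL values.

LEFT JOIN keeps every row from `parts`; unmatched rows get NULL for `shipments`'s columns.
Matching on p.part_id = s.part_id.
- part_id=3: no s row matches, row kept with s columns NULL.
- part_id=1: 1 matching s row(s), so 1 row(s) emitted.
- part_id=4: no s row matches, row kept with s columns NULL.
- part_id=8: no s row matches, row kept with s columns NULL.
After projecting and ordering:
p.color | s.supplier
gold | NULL
gray | NULL
navy | Bob
teal | NULL

(gold, NULL); (gray, NULL); (navy, Bob); (teal, NULL)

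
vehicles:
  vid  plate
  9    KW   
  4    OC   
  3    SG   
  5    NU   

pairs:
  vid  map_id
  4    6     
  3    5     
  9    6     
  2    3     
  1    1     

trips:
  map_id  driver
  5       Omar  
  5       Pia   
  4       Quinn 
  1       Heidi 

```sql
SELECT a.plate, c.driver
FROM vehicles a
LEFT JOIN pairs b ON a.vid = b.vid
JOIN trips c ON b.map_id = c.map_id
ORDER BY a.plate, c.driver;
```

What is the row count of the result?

2

Step 1 — a LEFT JOIN b on vid → 4 row(s).
Then INNER JOIN `trips c` on map_id: keep only rows whose b.map_id appears in c.
Result: 2 row(s).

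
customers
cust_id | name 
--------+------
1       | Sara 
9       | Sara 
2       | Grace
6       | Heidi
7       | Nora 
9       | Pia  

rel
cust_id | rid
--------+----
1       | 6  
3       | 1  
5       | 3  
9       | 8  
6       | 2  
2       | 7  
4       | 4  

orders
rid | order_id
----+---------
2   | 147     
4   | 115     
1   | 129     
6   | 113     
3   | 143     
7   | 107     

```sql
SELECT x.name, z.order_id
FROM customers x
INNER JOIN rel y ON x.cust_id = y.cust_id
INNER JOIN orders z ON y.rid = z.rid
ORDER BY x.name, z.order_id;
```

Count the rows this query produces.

Joins associate left-to-right: customers INNER JOIN rel on cust_id gives 5 intermediate row(s).
Then INNER JOIN `orders z` on rid: keep only rows whose y.rid appears in z.
Result: 3 row(s).

3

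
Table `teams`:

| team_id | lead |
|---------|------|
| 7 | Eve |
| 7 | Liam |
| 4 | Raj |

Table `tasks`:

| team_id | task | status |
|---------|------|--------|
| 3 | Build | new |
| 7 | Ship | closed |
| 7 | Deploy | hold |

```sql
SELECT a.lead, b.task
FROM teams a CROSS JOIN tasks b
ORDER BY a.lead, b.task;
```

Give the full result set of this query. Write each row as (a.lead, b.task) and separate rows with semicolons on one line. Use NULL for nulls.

(Eve, Build); (Eve, Deploy); (Eve, Ship); (Liam, Build); (Liam, Deploy); (Liam, Ship); (Raj, Build); (Raj, Deploy); (Raj, Ship)

CROSS JOIN pairs every row of `teams` with every row of `tasks`: 3 × 3 = 9 rows.
After projecting and ordering:
a.lead | b.task
Eve | Build
Eve | Deploy
Eve | Ship
Liam | Build
Liam | Deploy
Liam | Ship
Raj | Build
Raj | Deploy
Raj | Ship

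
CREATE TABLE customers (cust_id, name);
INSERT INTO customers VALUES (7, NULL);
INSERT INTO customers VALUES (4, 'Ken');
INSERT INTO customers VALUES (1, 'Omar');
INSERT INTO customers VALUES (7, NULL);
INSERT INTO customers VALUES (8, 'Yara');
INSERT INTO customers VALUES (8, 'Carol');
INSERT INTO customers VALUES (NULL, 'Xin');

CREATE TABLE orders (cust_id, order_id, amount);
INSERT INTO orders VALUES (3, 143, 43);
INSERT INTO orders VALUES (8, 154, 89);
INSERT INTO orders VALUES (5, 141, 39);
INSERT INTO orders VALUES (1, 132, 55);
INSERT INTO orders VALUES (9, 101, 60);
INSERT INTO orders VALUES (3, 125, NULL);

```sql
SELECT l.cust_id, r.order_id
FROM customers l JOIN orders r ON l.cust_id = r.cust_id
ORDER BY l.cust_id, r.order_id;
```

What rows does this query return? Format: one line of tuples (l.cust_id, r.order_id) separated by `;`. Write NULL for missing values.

INNER JOIN keeps only pairs where the ON condition holds.
Matching on l.cust_id = r.cust_id. A NULL in a compared column never satisfies the condition.
- cust_id=7: no matching r row, dropped.
- cust_id=4: no matching r row, dropped.
- cust_id=1: 1 matching r row(s), so 1 row(s) emitted.
- cust_id=7: no matching r row, dropped.
- cust_id=8: 1 matching r row(s), so 1 row(s) emitted.
- cust_id=8: 1 matching r row(s), so 1 row(s) emitted.
- cust_id=NULL: no matching r row, dropped.
After projecting and ordering:
l.cust_id | r.order_id
1 | 132
8 | 154
8 | 154

(1, 132); (8, 154); (8, 154)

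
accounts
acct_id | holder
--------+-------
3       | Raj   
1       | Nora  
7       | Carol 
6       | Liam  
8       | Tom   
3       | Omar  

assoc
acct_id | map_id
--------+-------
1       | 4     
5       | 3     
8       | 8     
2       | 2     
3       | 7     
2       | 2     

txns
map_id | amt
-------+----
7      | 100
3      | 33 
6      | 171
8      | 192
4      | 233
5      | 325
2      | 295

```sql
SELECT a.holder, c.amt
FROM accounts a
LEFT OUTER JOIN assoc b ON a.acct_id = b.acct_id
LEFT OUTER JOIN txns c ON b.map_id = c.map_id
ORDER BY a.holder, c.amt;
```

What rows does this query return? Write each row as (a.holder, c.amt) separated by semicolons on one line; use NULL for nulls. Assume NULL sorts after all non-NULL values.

Joins associate left-to-right: accounts LEFT JOIN assoc on acct_id gives 6 intermediate row(s).
Then LEFT JOIN `txns c` on map_id: each of those 6 rows is kept; rows whose b.map_id has no match in c get NULL for c's columns.

(Carol, NULL); (Liam, NULL); (Nora, 233); (Omar, 100); (Raj, 100); (Tom, 192)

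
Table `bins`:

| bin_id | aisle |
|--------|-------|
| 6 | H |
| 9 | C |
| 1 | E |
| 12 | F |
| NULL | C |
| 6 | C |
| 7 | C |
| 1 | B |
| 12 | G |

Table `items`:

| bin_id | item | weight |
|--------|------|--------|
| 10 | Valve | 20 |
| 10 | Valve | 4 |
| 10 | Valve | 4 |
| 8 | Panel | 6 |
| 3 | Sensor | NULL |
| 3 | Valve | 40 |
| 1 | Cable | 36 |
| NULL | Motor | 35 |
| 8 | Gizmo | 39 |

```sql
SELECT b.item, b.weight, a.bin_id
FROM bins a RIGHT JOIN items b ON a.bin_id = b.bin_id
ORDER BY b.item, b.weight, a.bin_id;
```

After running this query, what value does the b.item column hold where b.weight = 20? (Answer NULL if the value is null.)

Valve

RIGHT JOIN keeps every row from `items`; unmatched rows get NULL for `bins`'s columns.
Matching on a.bin_id = b.bin_id. A NULL in a compared column never satisfies the condition.
- bin_id=6: no matching b row.
- bin_id=9: no matching b row.
- bin_id=1: 1 matching b row(s), so 1 row(s) emitted.
- bin_id=12: no matching b row.
- bin_id=NULL: no matching b row.
- bin_id=6: no matching b row.
- bin_id=7: no matching b row.
- bin_id=1: 1 matching b row(s), so 1 row(s) emitted.
- bin_id=12: no matching b row.
- plus 8 unmatched b row(s), each kept with NULL a columns.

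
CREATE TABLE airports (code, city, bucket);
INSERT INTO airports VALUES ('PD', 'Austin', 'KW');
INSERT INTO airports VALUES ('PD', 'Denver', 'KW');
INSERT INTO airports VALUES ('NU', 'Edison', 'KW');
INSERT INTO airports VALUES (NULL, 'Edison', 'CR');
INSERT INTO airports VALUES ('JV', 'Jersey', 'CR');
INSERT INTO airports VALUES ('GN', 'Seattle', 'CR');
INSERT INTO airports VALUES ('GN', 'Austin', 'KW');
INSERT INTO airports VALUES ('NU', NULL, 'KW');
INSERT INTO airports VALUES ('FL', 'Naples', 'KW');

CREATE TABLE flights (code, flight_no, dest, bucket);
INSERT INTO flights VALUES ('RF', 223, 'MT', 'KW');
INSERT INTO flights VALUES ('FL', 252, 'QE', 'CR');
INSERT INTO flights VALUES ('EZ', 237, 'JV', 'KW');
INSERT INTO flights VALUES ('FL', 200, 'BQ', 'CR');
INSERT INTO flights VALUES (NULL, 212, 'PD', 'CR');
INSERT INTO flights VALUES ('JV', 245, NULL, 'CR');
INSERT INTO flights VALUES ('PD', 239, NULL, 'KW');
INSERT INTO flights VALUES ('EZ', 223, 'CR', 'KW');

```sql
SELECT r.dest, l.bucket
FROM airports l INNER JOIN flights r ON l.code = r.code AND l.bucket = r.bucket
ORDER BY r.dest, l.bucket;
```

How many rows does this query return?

3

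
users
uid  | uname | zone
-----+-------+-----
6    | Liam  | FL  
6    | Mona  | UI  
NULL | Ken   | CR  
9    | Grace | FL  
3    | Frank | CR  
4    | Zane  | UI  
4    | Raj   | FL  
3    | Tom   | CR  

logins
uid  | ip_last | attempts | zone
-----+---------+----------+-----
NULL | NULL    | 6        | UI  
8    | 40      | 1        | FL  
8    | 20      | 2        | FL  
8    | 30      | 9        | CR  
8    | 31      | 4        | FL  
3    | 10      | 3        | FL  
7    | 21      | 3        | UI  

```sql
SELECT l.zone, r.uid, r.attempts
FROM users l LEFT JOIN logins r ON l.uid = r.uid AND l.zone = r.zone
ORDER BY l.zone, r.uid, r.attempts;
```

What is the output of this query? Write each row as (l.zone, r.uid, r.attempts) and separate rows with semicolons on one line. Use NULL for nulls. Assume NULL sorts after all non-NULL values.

(CR, NULL, NULL); (CR, NULL, NULL); (CR, NULL, NULL); (FL, NULL, NULL); (FL, NULL, NULL); (FL, NULL, NULL); (UI, NULL, NULL); (UI, NULL, NULL)

LEFT JOIN keeps every row from `users`; unmatched rows get NULL for `logins`'s columns.
Matching on l.uid = r.uid AND l.zone = r.zone. A NULL in a compared column never satisfies the condition.
- l (uid=6, zone=FL) has no partner → padded with NULL.
- l (uid=6, zone=UI) has no partner → padded with NULL.
- l (uid=NULL, zone=CR) has no partner → padded with NULL.
- l (uid=9, zone=FL) has no partner → padded with NULL.
- l (uid=3, zone=CR) has no partner → padded with NULL.
- l (uid=4, zone=UI) has no partner → padded with NULL.
- l (uid=4, zone=FL) has no partner → padded with NULL.
- l (uid=3, zone=CR) has no partner → padded with NULL.
After projecting and ordering:
l.zone | r.uid | r.attempts
CR | NULL | NULL
CR | NULL | NULL
CR | NULL | NULL
FL | NULL | NULL
FL | NULL | NULL
FL | NULL | NULL
UI | NULL | NULL
UI | NULL | NULL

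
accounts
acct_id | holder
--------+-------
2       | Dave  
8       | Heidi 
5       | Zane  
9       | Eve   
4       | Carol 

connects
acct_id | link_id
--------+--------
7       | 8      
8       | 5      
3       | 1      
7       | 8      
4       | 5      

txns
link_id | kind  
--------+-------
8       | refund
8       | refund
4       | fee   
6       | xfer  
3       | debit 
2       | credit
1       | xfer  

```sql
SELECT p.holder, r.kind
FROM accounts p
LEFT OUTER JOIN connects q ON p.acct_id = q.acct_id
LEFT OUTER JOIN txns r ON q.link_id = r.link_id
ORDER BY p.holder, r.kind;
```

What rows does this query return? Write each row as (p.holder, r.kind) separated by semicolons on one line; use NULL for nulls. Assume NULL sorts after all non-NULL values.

(Carol, NULL); (Dave, NULL); (Eve, NULL); (Heidi, NULL); (Zane, NULL)

Joins associate left-to-right: accounts LEFT JOIN connects on acct_id gives 5 intermediate row(s).
Then LEFT JOIN `txns r` on link_id: each of those 5 rows is kept; rows whose q.link_id has no match in r get NULL for r's columns.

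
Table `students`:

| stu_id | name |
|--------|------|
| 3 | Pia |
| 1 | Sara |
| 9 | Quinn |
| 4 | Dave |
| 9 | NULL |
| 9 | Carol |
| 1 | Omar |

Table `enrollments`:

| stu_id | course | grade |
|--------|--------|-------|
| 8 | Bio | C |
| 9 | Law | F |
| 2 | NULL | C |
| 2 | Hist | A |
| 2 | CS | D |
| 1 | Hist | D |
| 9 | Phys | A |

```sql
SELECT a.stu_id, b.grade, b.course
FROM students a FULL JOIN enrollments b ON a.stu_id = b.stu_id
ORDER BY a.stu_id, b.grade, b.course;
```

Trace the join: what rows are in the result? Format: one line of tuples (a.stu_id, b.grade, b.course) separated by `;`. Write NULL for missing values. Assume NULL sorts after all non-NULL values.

(1, D, Hist); (1, D, Hist); (3, NULL, NULL); (4, NULL, NULL); (9, A, Phys); (9, A, Phys); (9, A, Phys); (9, F, Law); (9, F, Law); (9, F, Law); (NULL, A, Hist); (NULL, C, Bio); (NULL, C, NULL); (NULL, D, CS)

FULL OUTER JOIN keeps every row from both sides; unmatched rows get NULL for the other side's columns.
Matching on a.stu_id = b.stu_id.
- a[0] stu_id=3 → no match; kept with NULLs on the b side.
- a[1] stu_id=1 → 1 match(es) in b → 1 row(s).
- a[2] stu_id=9 → 2 match(es) in b → 2 row(s).
- a[3] stu_id=4 → no match; kept with NULLs on the b side.
- a[4] stu_id=9 → 2 match(es) in b → 2 row(s).
- a[5] stu_id=9 → 2 match(es) in b → 2 row(s).
- a[6] stu_id=1 → 1 match(es) in b → 1 row(s).
- 4 b row(s) had no a match → kept, a columns NULL.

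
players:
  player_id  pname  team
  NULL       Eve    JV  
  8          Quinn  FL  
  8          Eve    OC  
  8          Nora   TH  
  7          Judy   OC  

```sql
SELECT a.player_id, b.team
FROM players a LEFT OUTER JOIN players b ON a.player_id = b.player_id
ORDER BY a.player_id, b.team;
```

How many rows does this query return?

LEFT JOIN keeps every row from `players a`; unmatched rows get NULL for `players b`'s columns.
Matching on a.player_id = b.player_id. A NULL in a compared column never satisfies the condition.
Matched pairs: 10; unmatched a rows kept: 1.
Total: 10 matched + 1 padded = 11 rows.

11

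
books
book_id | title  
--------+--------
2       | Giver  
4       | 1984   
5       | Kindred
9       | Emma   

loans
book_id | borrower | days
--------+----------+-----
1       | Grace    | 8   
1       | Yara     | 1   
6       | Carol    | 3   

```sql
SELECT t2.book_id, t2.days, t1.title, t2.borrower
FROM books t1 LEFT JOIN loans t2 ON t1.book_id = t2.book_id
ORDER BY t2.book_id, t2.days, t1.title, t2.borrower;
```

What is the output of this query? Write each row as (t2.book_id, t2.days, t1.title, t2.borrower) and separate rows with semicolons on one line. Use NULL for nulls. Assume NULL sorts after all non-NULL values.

LEFT JOIN keeps every row from `books`; unmatched rows get NULL for `loans`'s columns.
Matching on t1.book_id = t2.book_id.
Matched pairs: 0; unmatched t1 rows kept: 4.

(NULL, NULL, 1984, NULL); (NULL, NULL, Emma, NULL); (NULL, NULL, Giver, NULL); (NULL, NULL, Kindred, NULL)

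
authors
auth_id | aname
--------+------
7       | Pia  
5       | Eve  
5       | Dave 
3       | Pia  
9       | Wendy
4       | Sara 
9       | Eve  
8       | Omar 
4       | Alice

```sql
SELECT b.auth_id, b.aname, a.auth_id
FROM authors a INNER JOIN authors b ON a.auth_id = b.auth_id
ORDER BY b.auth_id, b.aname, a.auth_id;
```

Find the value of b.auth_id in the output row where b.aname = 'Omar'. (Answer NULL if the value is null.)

8

INNER JOIN keeps only pairs where the ON condition holds.
Matching on a.auth_id = b.auth_id.
- a (auth_id=7) pairs with 1 row(s) of b.
- a (auth_id=5) pairs with 2 row(s) of b.
- a (auth_id=5) pairs with 2 row(s) of b.
- a (auth_id=3) pairs with 1 row(s) of b.
- a (auth_id=9) pairs with 2 row(s) of b.
- a (auth_id=4) pairs with 2 row(s) of b.
- a (auth_id=9) pairs with 2 row(s) of b.
- a (auth_id=8) pairs with 1 row(s) of b.
- a (auth_id=4) pairs with 2 row(s) of b.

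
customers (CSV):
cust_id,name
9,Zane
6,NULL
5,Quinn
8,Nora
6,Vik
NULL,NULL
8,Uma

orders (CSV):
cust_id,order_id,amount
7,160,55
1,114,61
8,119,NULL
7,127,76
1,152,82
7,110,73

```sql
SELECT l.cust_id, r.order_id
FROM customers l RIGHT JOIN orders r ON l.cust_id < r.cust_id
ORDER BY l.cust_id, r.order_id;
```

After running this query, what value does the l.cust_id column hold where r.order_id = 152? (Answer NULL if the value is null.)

RIGHT JOIN keeps every row from `orders`; unmatched rows get NULL for `customers`'s columns.
Matching on l.cust_id < r.cust_id. A NULL in a compared column never satisfies the condition.
Matched pairs: 12; unmatched r rows kept: 2.

NULL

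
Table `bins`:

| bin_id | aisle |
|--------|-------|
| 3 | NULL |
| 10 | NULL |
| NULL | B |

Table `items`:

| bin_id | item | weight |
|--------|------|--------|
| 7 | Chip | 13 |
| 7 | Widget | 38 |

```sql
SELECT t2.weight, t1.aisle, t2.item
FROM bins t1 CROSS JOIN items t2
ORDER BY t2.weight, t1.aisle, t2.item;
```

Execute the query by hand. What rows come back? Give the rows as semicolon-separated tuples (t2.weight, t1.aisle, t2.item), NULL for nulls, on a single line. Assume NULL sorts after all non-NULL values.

CROSS JOIN pairs every row of `bins` with every row of `items`: 3 × 2 = 6 rows.

(13, B, Chip); (13, NULL, Chip); (13, NULL, Chip); (38, B, Widget); (38, NULL, Widget); (38, NULL, Widget)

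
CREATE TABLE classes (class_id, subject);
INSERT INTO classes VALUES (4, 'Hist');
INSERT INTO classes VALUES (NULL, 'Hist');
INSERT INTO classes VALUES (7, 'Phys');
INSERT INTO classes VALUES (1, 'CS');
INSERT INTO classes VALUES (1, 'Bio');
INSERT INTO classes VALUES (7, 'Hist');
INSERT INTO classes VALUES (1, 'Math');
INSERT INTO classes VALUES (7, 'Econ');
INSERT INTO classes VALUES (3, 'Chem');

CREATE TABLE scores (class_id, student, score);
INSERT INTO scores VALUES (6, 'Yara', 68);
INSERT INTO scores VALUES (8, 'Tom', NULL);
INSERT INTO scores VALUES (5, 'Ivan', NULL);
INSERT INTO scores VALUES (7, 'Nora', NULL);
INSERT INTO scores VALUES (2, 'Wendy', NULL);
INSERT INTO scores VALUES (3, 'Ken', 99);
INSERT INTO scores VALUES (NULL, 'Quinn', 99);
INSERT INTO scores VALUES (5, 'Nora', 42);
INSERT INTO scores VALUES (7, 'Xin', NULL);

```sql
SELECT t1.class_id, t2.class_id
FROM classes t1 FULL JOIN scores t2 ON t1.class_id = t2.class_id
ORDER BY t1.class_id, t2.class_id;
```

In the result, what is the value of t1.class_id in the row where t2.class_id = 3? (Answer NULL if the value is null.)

3

FULL OUTER JOIN keeps every row from both sides; unmatched rows get NULL for the other side's columns.
Matching on t1.class_id = t2.class_id. A NULL in a compared column never satisfies the condition.
- t1 (class_id=4) has no partner → padded with NULL.
- t1 (class_id=NULL) has no partner → padded with NULL.
- t1 (class_id=7) pairs with 2 row(s) of t2.
- t1 (class_id=1) has no partner → padded with NULL.
- t1 (class_id=1) has no partner → padded with NULL.
- t1 (class_id=7) pairs with 2 row(s) of t2.
- t1 (class_id=1) has no partner → padded with NULL.
- t1 (class_id=7) pairs with 2 row(s) of t2.
- t1 (class_id=3) pairs with 1 row(s) of t2.
- 6 t2 row(s) had no t1 match → kept, t1 columns NULL.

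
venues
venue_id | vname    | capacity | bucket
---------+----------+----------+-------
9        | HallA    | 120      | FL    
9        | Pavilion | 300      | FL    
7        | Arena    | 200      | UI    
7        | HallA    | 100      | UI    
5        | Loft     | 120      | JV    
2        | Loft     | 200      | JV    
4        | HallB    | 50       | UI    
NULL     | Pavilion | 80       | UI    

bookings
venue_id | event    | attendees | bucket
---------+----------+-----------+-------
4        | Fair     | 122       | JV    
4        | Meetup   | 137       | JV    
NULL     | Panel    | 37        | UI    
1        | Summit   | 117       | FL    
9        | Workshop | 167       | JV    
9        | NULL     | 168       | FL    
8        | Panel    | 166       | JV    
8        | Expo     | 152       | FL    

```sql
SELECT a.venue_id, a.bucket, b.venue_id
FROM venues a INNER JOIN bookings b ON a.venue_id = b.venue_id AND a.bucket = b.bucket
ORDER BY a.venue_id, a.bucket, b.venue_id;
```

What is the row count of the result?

2

INNER JOIN keeps only pairs where the ON condition holds.
Matching on a.venue_id = b.venue_id AND a.bucket = b.bucket. A NULL in a compared column never satisfies the condition.
- a (venue_id=9, bucket=FL) pairs with 1 row(s) of b.
- a (venue_id=9, bucket=FL) pairs with 1 row(s) of b.
- a (venue_id=7, bucket=UI) has no partner → excluded.
- a (venue_id=7, bucket=UI) has no partner → excluded.
- a (venue_id=5, bucket=JV) has no partner → excluded.
- a (venue_id=2, bucket=JV) has no partner → excluded.
- a (venue_id=4, bucket=UI) has no partner → excluded.
- a (venue_id=NULL, bucket=UI) has no partner → excluded.
Total: 2 rows.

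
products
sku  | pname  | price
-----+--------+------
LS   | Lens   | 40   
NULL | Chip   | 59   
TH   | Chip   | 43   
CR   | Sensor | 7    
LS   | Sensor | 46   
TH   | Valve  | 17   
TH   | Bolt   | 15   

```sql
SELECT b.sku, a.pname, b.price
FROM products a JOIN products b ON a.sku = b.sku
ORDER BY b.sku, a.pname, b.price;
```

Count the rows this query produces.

INNER JOIN keeps only pairs where the ON condition holds.
Matching on a.sku = b.sku. A NULL in a compared column never satisfies the condition.
Matched pairs: 14.
Total: 14 rows.

14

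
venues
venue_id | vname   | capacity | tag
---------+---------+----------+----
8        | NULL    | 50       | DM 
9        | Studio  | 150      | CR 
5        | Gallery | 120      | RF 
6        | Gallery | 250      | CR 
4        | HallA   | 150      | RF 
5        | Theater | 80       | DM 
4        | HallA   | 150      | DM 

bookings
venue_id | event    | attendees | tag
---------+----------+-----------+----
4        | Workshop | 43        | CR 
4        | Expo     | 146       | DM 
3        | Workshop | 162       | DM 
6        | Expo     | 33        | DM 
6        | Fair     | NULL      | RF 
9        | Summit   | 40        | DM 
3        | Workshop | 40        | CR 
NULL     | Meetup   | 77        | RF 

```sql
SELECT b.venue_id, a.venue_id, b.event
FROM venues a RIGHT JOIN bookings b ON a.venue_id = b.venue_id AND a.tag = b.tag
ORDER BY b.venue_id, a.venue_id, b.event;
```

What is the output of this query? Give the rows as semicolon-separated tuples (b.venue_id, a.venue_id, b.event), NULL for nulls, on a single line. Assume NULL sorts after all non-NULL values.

RIGHT JOIN keeps every row from `bookings`; unmatched rows get NULL for `venues`'s columns.
Matching on a.venue_id = b.venue_id AND a.tag = b.tag. A NULL in a compared column never satisfies the condition.
- a (venue_id=8, tag=DM) has no partner in b.
- a (venue_id=9, tag=CR) has no partner in b.
- a (venue_id=5, tag=RF) has no partner in b.
- a (venue_id=6, tag=CR) has no partner in b.
- a (venue_id=4, tag=RF) has no partner in b.
- a (venue_id=5, tag=DM) has no partner in b.
- a (venue_id=4, tag=DM) pairs with 1 row(s) of b.
- plus 7 unmatched b row(s), each kept with NULL a columns.
After projecting and ordering:
b.venue_id | a.venue_id | b.event
3 | NULL | Workshop
3 | NULL | Workshop
4 | 4 | Expo
4 | NULL | Workshop
6 | NULL | Expo
6 | NULL | Fair
9 | NULL | Summit
NULL | NULL | Meetup

(3, NULL, Workshop); (3, NULL, Workshop); (4, 4, Expo); (4, NULL, Workshop); (6, NULL, Expo); (6, NULL, Fair); (9, NULL, Summit); (NULL, NULL, Meetup)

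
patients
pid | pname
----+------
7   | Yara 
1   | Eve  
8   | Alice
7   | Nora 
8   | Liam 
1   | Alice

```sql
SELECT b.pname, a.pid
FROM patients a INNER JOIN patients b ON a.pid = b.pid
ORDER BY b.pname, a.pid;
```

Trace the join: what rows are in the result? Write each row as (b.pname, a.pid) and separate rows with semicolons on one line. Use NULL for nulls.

(Alice, 1); (Alice, 1); (Alice, 8); (Alice, 8); (Eve, 1); (Eve, 1); (Liam, 8); (Liam, 8); (Nora, 7); (Nora, 7); (Yara, 7); (Yara, 7)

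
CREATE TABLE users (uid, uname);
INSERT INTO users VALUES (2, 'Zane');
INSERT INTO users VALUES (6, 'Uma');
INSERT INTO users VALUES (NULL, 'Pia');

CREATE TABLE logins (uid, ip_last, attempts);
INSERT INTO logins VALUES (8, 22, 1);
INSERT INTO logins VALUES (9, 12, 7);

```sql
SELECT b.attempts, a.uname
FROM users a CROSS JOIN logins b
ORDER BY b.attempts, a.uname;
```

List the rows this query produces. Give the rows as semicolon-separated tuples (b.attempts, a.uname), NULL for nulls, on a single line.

(1, Pia); (1, Uma); (1, Zane); (7, Pia); (7, Uma); (7, Zane)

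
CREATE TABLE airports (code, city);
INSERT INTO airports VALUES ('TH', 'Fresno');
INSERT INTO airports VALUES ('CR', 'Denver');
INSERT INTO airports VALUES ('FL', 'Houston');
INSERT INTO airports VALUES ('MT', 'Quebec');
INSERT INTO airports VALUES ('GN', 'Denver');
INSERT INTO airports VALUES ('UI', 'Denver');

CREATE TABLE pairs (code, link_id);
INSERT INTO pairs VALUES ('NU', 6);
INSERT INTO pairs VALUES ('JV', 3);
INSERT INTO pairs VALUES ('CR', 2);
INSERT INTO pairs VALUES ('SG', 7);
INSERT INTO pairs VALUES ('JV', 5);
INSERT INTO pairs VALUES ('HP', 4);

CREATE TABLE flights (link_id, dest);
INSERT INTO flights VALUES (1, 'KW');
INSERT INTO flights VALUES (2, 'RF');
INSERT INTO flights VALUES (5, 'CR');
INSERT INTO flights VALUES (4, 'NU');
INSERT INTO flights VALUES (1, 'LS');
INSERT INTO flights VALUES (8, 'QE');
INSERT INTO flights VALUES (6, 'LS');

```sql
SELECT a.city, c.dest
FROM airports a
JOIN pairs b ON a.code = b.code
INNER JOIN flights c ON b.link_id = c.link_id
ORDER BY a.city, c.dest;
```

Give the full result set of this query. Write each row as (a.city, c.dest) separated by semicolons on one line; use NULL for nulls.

Step 1 — a INNER JOIN b on code → 1 row(s).
Then INNER JOIN `flights c` on link_id: keep only rows whose b.link_id appears in c.

(Denver, RF)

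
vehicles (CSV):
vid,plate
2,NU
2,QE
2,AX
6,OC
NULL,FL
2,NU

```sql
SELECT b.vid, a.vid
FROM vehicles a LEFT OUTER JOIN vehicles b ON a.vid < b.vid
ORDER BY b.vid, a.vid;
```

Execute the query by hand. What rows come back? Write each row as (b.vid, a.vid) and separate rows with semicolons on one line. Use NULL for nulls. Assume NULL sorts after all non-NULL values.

(6, 2); (6, 2); (6, 2); (6, 2); (NULL, 6); (NULL, NULL)

LEFT JOIN keeps every row from `vehicles a`; unmatched rows get NULL for `vehicles b`'s columns.
Matching on a.vid < b.vid. A NULL in a compared column never satisfies the condition.
Matched pairs: 4; unmatched a rows kept: 2.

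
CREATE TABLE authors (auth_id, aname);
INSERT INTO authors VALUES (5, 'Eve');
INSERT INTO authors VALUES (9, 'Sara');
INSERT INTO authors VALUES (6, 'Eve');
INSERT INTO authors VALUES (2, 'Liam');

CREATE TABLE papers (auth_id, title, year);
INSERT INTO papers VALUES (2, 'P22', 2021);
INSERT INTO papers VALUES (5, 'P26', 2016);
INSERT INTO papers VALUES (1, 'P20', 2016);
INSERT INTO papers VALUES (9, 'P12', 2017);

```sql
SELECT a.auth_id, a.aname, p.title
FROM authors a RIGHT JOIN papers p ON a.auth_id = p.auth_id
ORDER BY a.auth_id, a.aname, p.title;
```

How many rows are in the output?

RIGHT JOIN keeps every row from `papers`; unmatched rows get NULL for `authors`'s columns.
Matching on a.auth_id = p.auth_id.
- a (auth_id=5) pairs with 1 row(s) of p.
- a (auth_id=9) pairs with 1 row(s) of p.
- a (auth_id=6) has no partner in p.
- a (auth_id=2) pairs with 1 row(s) of p.
- plus 1 unmatched p row(s), each kept with NULL a columns.
Total: 3 matched + 1 padded = 4 rows.

4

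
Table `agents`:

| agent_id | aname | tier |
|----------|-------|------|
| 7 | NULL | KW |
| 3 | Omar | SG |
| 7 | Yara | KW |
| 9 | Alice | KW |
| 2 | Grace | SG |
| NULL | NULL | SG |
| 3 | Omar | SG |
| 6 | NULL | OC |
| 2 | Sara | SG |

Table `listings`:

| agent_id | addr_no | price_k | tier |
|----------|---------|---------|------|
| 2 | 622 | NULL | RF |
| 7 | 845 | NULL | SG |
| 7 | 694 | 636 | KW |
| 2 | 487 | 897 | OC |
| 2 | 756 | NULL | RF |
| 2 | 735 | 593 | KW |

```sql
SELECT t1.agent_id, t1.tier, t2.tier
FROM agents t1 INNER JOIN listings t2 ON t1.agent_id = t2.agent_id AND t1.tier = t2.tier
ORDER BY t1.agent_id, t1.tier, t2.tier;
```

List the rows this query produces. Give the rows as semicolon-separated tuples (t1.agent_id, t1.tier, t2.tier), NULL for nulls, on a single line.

INNER JOIN keeps only pairs where the ON condition holds.
Matching on t1.agent_id = t2.agent_id AND t1.tier = t2.tier. A NULL in a compared column never satisfies the condition.
Matched pairs: 2.

(7, KW, KW); (7, KW, KW)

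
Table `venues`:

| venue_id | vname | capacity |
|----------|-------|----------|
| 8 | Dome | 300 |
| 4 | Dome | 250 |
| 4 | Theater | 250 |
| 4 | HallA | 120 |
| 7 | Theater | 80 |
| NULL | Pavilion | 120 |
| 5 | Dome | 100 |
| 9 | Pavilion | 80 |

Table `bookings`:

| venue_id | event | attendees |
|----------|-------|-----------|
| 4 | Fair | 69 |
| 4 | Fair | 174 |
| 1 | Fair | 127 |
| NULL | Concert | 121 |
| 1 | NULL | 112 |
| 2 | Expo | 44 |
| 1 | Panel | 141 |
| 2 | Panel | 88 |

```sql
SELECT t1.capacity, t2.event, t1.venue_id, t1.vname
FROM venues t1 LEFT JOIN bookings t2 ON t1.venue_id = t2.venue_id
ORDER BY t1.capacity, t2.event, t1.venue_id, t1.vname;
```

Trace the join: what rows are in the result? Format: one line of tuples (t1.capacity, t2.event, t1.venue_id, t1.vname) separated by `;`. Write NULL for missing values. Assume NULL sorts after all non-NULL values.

LEFT JOIN keeps every row from `venues`; unmatched rows get NULL for `bookings`'s columns.
Matching on t1.venue_id = t2.venue_id. A NULL in a compared column never satisfies the condition.
- t1 (venue_id=8) has no partner → padded with NULL.
- t1 (venue_id=4) pairs with 2 row(s) of t2.
- t1 (venue_id=4) pairs with 2 row(s) of t2.
- t1 (venue_id=4) pairs with 2 row(s) of t2.
- t1 (venue_id=7) has no partner → padded with NULL.
- t1 (venue_id=NULL) has no partner → padded with NULL.
- t1 (venue_id=5) has no partner → padded with NULL.
- t1 (venue_id=9) has no partner → padded with NULL.

(80, NULL, 7, Theater); (80, NULL, 9, Pavilion); (100, NULL, 5, Dome); (120, Fair, 4, HallA); (120, Fair, 4, HallA); (120, NULL, NULL, Pavilion); (250, Fair, 4, Dome); (250, Fair, 4, Dome); (250, Fair, 4, Theater); (250, Fair, 4, Theater); (300, NULL, 8, Dome)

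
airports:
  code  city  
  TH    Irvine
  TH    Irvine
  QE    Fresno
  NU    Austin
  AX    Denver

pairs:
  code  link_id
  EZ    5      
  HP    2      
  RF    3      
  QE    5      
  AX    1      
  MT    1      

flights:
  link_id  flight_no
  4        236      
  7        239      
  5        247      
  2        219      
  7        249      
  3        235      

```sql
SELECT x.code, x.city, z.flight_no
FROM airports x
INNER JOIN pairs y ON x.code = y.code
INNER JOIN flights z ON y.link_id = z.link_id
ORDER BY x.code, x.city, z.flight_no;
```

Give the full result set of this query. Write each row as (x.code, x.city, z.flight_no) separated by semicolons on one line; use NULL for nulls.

(QE, Fresno, 247)

Joins associate left-to-right: airports INNER JOIN pairs on code gives 2 intermediate row(s).
Then INNER JOIN `flights z` on link_id: keep only rows whose y.link_id appears in z.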